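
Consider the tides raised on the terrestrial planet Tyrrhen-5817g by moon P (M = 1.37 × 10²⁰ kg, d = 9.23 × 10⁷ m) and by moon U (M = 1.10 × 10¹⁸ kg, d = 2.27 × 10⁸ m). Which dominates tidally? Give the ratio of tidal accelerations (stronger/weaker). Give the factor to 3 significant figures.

The tide-raising term goes as M/d³ (the gradient of a 1/d² field).
Moon P: (1.37 × 10²⁰) / (9.23 × 10⁷)³ = 1.742 × 10⁻⁴
Moon U: (1.10 × 10¹⁸) / (2.27 × 10⁸)³ = 9.404 × 10⁻⁸
Ratio (larger/smaller) = 1850

Moon P, by a factor of ≈ 1850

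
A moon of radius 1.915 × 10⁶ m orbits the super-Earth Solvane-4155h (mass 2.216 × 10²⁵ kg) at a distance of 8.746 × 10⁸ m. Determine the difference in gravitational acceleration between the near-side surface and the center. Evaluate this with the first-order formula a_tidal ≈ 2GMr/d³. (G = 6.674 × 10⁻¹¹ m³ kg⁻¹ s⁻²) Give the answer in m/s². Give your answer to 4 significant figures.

8.467 × 10⁻⁶ m/s²

a_tidal = 2GMr/d³
        = 2 × (6.674 × 10⁻¹¹) × (2.216 × 10²⁵) × (1.915 × 10⁶) / (8.746 × 10⁸)³
        = 8.467 × 10⁻⁶ m/s²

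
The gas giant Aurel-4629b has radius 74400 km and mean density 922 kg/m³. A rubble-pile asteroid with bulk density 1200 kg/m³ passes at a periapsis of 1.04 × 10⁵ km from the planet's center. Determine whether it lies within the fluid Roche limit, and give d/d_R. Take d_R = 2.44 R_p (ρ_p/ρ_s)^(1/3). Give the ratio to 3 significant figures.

d_R = 2.44 × (74400 km) × (922/1200)^(1/3) = 1.663 × 10⁵ km
d/d_R = (1.04 × 10⁵) / (1.663 × 10⁵) = 0.625
Since d/d_R < 1, the body is inside the Roche limit.

inside; d/d_R ≈ 0.625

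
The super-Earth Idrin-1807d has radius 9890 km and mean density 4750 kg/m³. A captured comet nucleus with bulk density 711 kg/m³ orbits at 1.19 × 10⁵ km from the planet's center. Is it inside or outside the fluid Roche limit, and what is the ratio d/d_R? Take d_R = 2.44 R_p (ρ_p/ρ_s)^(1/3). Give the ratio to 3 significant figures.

d_R = 2.44 × (9890 km) × (4750/711)^(1/3) = 45450 km
d/d_R = (1.19 × 10⁵) / (45450) = 2.62
Since d/d_R > 1, the body is outside the Roche limit.

outside; d/d_R ≈ 2.62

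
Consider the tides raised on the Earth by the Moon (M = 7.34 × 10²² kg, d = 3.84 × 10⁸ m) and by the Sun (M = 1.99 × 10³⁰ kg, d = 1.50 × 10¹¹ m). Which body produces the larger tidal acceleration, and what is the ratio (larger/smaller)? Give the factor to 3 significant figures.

The Moon, by a factor of ≈ 2.20

Tidal acceleration ∝ M/d³, so compare M/d³ for each.
The Moon: (7.34 × 10²²) / (3.84 × 10⁸)³ = 1.296 × 10⁻³
The Sun: (1.99 × 10³⁰) / (1.50 × 10¹¹)³ = 5.896 × 10⁻⁴
Ratio (larger/smaller) = 2.20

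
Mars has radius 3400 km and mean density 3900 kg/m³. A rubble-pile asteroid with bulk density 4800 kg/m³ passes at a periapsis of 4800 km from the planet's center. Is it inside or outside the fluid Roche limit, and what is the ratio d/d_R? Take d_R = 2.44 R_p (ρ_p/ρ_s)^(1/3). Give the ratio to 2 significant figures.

d_R = 2.44 × (3400 km) × (3900/4800)^(1/3) = 7741 km
d/d_R = (4800) / (7741) = 0.62
Since d/d_R < 1, the body is inside the Roche limit.

inside; d/d_R ≈ 0.62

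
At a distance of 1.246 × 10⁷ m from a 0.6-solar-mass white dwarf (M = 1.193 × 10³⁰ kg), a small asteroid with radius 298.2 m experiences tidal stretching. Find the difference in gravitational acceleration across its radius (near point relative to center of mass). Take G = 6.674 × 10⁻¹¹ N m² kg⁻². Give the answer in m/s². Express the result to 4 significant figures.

Differencing GM/(d−r)² and GM/d² to first order in r/d gives 2GMr/d³.
Δa = 2GMr/d³
   = 2 × (6.674 × 10⁻¹¹) × (1.193 × 10³⁰) × (298.2) / (1.246 × 10⁷)³
   = 2.455 × 10¹ m/s²

2.455 × 10¹ m/s²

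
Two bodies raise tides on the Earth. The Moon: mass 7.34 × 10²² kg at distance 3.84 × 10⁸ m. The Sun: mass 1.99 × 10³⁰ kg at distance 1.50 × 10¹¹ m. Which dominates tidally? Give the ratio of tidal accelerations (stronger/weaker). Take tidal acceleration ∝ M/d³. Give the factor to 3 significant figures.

The tide-raising term goes as M/d³ (the gradient of a 1/d² field).
The Moon: (7.34 × 10²²) / (3.84 × 10⁸)³ = 1.296 × 10⁻³
The Sun: (1.99 × 10³⁰) / (1.50 × 10¹¹)³ = 5.896 × 10⁻⁴
Ratio (larger/smaller) = 2.20

The Moon, by a factor of ≈ 2.20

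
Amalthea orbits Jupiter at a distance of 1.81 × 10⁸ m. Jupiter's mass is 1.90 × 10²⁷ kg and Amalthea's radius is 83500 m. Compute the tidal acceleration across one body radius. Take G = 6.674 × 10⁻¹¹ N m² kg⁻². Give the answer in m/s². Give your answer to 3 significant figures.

3.57 × 10⁻³ m/s²

Δg = 2GMr/d³
   = 2 × (6.674 × 10⁻¹¹) × (1.90 × 10²⁷) × (83500) / (1.81 × 10⁸)³
   = 3.57 × 10⁻³ m/s²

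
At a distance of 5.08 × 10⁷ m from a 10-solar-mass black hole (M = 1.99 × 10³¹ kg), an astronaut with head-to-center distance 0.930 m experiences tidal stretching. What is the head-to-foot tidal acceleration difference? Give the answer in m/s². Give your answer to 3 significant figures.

The field gradient is 2GM/d³; across the full diameter 2r the difference is 4GMr/d³.
Δg = 4GMr/d³
   = 4 × (6.674 × 10⁻¹¹) × (1.99 × 10³¹) × (0.930) / (5.08 × 10⁷)³
   = 3.77 × 10⁻² m/s²

3.77 × 10⁻² m/s²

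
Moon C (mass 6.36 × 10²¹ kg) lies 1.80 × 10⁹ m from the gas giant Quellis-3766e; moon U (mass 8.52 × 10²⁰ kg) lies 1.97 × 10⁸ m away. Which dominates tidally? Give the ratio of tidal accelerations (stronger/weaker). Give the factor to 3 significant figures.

Compare M/d³ for the two perturbers:
Moon C: (6.36 × 10²¹) / (1.80 × 10⁹)³ = 1.091 × 10⁻⁶
Moon U: (8.52 × 10²⁰) / (1.97 × 10⁸)³ = 1.114 × 10⁻⁴
Ratio (larger/smaller) = 102

Moon U, by a factor of ≈ 102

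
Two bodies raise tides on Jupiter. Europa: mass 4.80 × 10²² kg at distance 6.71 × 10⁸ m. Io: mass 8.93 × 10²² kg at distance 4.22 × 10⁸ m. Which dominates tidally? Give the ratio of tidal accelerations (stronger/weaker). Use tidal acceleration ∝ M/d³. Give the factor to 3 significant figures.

Io, by a factor of ≈ 7.48

The tide-raising term goes as M/d³ (the gradient of a 1/d² field).
Europa: (4.80 × 10²²) / (6.71 × 10⁸)³ = 1.589 × 10⁻⁴
Io: (8.93 × 10²²) / (4.22 × 10⁸)³ = 1.188 × 10⁻³
Ratio (larger/smaller) = 7.48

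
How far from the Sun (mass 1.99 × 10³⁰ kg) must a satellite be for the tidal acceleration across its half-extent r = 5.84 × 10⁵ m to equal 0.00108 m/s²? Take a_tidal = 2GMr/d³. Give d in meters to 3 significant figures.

2GMr/d³ = a_tidal  ⇒  d = (2GMr / a_tidal)^(1/3)
d = (2 × 6.674×10⁻¹¹ × (1.99 × 10³⁰) × (5.84 × 10⁵) / (0.00108))^(1/3)
  = 5.24 × 10⁹ m

5.24 × 10⁹ m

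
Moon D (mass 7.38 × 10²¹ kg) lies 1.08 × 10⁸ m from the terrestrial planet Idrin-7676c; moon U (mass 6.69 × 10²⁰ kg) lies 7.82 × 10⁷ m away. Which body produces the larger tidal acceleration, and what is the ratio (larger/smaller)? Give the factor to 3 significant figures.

Moon D, by a factor of ≈ 4.19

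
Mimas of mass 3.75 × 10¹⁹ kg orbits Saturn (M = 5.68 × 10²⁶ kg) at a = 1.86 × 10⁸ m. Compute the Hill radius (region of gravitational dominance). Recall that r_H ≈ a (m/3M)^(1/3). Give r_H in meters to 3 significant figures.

5.21 × 10⁵ m

r_H ≈ a (m/3M)^(1/3)
    = (1.86 × 10⁸) × (3.75 × 10¹⁹ / (3 × 5.68 × 10²⁶))^(1/3)
    = 5.21 × 10⁵ m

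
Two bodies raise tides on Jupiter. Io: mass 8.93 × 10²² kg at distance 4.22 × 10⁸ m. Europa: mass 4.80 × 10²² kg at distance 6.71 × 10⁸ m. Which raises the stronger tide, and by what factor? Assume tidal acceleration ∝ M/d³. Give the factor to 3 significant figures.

The tide-raising term goes as M/d³ (the gradient of a 1/d² field).
Io: (8.93 × 10²²) / (4.22 × 10⁸)³ = 1.188 × 10⁻³
Europa: (4.80 × 10²²) / (6.71 × 10⁸)³ = 1.589 × 10⁻⁴
Ratio (larger/smaller) = 7.48

Io, by a factor of ≈ 7.48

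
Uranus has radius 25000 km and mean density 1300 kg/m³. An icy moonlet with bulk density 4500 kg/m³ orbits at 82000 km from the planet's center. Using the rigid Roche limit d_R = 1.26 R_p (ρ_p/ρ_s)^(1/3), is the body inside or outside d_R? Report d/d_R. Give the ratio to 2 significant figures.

outside; d/d_R ≈ 3.9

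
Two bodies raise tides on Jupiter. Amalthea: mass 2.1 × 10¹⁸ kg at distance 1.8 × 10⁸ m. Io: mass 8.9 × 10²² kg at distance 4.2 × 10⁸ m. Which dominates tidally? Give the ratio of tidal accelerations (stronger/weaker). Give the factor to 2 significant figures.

Io, by a factor of ≈ 3300

The tide-raising term goes as M/d³ (the gradient of a 1/d² field).
Amalthea: (2.1 × 10¹⁸) / (1.8 × 10⁸)³ = 3.601 × 10⁻⁷
Io: (8.9 × 10²²) / (4.2 × 10⁸)³ = 1.201 × 10⁻³
Ratio (larger/smaller) = 3300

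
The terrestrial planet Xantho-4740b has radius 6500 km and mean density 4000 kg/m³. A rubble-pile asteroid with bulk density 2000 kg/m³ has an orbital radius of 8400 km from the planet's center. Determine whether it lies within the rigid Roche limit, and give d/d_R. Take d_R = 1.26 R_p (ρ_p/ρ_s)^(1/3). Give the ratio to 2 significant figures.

inside; d/d_R ≈ 0.81

d_R = 1.26 × (6500 km) × (4000/2000)^(1/3) = 10320 km
d/d_R = (8400) / (10320) = 0.81
Since d/d_R < 1, the body is inside the Roche limit.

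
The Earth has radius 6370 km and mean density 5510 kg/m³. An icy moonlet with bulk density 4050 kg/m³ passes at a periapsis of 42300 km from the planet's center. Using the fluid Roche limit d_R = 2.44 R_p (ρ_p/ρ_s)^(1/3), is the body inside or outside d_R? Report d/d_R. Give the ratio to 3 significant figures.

d_R = 2.44 × (6370 km) × (5510/4050)^(1/3) = 17220 km
d/d_R = (42300) / (17220) = 2.46
Since d/d_R > 1, the body is outside the Roche limit.

outside; d/d_R ≈ 2.46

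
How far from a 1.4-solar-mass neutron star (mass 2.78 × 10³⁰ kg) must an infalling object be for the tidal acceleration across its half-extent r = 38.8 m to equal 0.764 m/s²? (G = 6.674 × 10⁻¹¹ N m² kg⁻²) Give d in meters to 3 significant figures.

2GMr/d³ = a_tidal  ⇒  d = (2GMr / a_tidal)^(1/3)
d = (2 × 6.674×10⁻¹¹ × (2.78 × 10³⁰) × (38.8) / (0.764))^(1/3)
  = 2.66 × 10⁷ m

2.66 × 10⁷ m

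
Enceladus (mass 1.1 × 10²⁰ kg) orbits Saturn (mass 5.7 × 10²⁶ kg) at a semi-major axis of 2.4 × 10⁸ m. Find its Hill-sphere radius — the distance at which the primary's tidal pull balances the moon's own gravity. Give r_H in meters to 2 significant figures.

r_H ≈ a (m/3M)^(1/3)
    = (2.4 × 10⁸) × (1.1 × 10²⁰ / (3 × 5.7 × 10²⁶))^(1/3)
    = 9.6 × 10⁵ m

9.6 × 10⁵ m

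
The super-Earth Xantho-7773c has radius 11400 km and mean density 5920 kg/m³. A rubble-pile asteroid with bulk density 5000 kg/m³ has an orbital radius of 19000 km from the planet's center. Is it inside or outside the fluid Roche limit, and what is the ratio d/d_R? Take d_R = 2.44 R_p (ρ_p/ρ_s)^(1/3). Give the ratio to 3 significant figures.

d_R = 2.44 × (11400 km) × (5920/5000)^(1/3) = 29430 km
d/d_R = (19000) / (29430) = 0.646
Since d/d_R < 1, the body is inside the Roche limit.

inside; d/d_R ≈ 0.646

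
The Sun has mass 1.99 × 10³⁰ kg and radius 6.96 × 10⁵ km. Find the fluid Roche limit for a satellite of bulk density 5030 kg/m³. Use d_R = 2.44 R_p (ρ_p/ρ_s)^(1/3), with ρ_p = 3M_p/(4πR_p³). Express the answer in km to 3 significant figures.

ρ_p = 3M_p/(4πR_p³) = 3 × (1.99 × 10³⁰) / (4π × (6.96 × 10⁸ m)³) = 1410 kg/m³
d_R = 2.44 × 6.96 × 10⁵ km × (1410/5030)^(1/3)
    = 1.11 × 10⁶ km

1.11 × 10⁶ km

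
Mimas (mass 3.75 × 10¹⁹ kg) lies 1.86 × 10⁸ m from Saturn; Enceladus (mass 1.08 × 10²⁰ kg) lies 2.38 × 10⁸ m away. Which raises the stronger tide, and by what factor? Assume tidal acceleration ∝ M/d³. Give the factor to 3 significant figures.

Enceladus, by a factor of ≈ 1.37

Compare M/d³ for the two perturbers:
Mimas: (3.75 × 10¹⁹) / (1.86 × 10⁸)³ = 5.828 × 10⁻⁶
Enceladus: (1.08 × 10²⁰) / (2.38 × 10⁸)³ = 8.011 × 10⁻⁶
Ratio (larger/smaller) = 1.37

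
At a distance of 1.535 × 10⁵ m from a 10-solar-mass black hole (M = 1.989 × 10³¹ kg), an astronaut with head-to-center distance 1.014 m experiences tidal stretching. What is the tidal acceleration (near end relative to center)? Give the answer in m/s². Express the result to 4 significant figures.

Δg = 2GMr/d³
   = 2 × (6.674 × 10⁻¹¹) × (1.989 × 10³¹) × (1.014) / (1.535 × 10⁵)³
   = 7.443 × 10⁵ m/s²

7.443 × 10⁵ m/s²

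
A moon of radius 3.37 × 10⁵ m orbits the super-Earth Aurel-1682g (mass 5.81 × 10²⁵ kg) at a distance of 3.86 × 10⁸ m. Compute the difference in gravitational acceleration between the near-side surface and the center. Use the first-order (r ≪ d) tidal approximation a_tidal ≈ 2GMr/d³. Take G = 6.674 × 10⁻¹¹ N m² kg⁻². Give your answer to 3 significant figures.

4.54 × 10⁻⁵ m/s²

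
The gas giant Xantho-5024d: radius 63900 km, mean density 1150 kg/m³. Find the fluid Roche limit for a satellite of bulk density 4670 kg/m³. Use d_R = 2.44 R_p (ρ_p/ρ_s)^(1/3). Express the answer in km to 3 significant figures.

d_R = 2.44 × 63900 km × (1150/4670)^(1/3)
    = 97700 km

97700 km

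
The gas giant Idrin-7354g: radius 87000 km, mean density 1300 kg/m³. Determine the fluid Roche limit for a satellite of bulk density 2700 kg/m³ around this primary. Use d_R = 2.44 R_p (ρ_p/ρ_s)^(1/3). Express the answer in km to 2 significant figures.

1.7 × 10⁵ km

d_R = 2.44 × 87000 km × (1300/2700)^(1/3)
    = 1.7 × 10⁵ km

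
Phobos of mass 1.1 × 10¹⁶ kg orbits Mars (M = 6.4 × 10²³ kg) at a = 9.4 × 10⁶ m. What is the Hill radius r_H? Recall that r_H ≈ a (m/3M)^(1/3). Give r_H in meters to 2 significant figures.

1.7 × 10⁴ m

r_H ≈ a (m/3M)^(1/3)
    = (9.4 × 10⁶) × (1.1 × 10¹⁶ / (3 × 6.4 × 10²³))^(1/3)
    = 1.7 × 10⁴ m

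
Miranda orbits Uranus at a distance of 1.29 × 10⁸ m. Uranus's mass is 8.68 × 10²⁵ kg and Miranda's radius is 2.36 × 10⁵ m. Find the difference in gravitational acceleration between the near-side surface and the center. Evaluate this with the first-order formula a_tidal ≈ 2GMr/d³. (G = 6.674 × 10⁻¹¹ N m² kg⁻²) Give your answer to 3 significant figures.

1.27 × 10⁻³ m/s²

The tidal stretch is the gradient of GM/d² times the body's extent r, hence the 1/d³ dependence.
Δa = 2GMr/d³
   = 2 × (6.674 × 10⁻¹¹) × (8.68 × 10²⁵) × (2.36 × 10⁵) / (1.29 × 10⁸)³
   = 1.27 × 10⁻³ m/s²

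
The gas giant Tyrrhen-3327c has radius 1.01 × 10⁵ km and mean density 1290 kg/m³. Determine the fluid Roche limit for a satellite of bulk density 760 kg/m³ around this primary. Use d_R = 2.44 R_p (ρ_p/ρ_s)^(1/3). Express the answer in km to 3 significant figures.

d_R = 2.44 × 1.01 × 10⁵ km × (1290/760)^(1/3)
    = 2.94 × 10⁵ km

2.94 × 10⁵ km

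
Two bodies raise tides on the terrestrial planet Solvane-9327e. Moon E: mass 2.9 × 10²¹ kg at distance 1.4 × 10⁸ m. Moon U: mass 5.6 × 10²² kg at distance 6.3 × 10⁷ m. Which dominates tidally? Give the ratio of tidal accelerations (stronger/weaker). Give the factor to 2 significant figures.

Moon U, by a factor of ≈ 210

Tidal acceleration ∝ M/d³, so compare M/d³ for each.
Moon E: (2.9 × 10²¹) / (1.4 × 10⁸)³ = 1.057 × 10⁻³
Moon U: (5.6 × 10²²) / (6.3 × 10⁷)³ = 2.240 × 10⁻¹
Ratio (larger/smaller) = 210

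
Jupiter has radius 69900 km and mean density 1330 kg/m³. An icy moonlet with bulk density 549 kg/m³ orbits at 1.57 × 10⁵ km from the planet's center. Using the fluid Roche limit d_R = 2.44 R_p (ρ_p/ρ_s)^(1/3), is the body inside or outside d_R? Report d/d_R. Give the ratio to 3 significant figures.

d_R = 2.44 × (69900 km) × (1330/549)^(1/3) = 2.291 × 10⁵ km
d/d_R = (1.57 × 10⁵) / (2.291 × 10⁵) = 0.685
Since d/d_R < 1, the body is inside the Roche limit.

inside; d/d_R ≈ 0.685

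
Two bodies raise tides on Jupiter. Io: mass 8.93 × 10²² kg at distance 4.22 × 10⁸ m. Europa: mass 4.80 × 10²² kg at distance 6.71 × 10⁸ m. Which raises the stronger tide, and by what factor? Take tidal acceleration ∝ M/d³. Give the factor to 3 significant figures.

Io, by a factor of ≈ 7.48

Tidal stretch scales as M/d³; compute that for each body.
Io: (8.93 × 10²²) / (4.22 × 10⁸)³ = 1.188 × 10⁻³
Europa: (4.80 × 10²²) / (6.71 × 10⁸)³ = 1.589 × 10⁻⁴
Ratio (larger/smaller) = 7.48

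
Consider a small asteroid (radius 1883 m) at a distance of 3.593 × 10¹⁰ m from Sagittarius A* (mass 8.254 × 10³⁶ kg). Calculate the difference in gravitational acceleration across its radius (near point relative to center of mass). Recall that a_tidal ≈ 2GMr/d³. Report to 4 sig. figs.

a_tidal = 2GMr/d³
        = 2 × (6.674 × 10⁻¹¹) × (8.254 × 10³⁶) × (1883) / (3.593 × 10¹⁰)³
        = 4.473 × 10⁻² m/s²

4.473 × 10⁻² m/s²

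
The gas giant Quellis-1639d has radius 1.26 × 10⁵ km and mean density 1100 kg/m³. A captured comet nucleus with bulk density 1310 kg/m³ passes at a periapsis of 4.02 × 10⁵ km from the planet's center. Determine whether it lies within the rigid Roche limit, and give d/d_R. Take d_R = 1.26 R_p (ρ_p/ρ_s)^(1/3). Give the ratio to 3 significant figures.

d_R = 1.26 × (1.26 × 10⁵ km) × (1100/1310)^(1/3) = 1.498 × 10⁵ km
d/d_R = (4.02 × 10⁵) / (1.498 × 10⁵) = 2.68
Since d/d_R > 1, the body is outside the Roche limit.

outside; d/d_R ≈ 2.68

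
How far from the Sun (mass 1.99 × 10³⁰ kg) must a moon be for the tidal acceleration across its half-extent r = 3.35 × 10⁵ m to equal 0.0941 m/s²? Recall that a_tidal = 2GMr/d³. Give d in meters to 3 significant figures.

9.82 × 10⁸ m

2GMr/d³ = a_tidal  ⇒  d = (2GMr / a_tidal)^(1/3)
d = (2 × 6.674×10⁻¹¹ × (1.99 × 10³⁰) × (3.35 × 10⁵) / (0.0941))^(1/3)
  = 9.82 × 10⁸ m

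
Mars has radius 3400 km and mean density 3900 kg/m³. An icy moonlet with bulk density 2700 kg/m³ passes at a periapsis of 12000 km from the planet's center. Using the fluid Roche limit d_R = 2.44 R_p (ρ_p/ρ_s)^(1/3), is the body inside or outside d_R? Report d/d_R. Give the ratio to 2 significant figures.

d_R = 2.44 × (3400 km) × (3900/2700)^(1/3) = 9378 km
d/d_R = (12000) / (9378) = 1.3
Since d/d_R > 1, the body is outside the Roche limit.

outside; d/d_R ≈ 1.3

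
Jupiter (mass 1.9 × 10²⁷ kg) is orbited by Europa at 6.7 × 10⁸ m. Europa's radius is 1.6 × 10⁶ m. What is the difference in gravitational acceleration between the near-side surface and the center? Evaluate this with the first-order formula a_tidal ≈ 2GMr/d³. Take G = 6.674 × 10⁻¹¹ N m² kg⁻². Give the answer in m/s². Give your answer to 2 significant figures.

1.3 × 10⁻³ m/s²

Δa = 2GMr/d³
   = 2 × (6.674 × 10⁻¹¹) × (1.9 × 10²⁷) × (1.6 × 10⁶) / (6.7 × 10⁸)³
   = 1.3 × 10⁻³ m/s²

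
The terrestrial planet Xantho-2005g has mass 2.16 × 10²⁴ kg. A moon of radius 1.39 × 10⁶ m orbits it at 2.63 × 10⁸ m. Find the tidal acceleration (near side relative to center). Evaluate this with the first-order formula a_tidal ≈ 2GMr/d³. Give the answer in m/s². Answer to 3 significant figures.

2.20 × 10⁻⁵ m/s²

Δa = 2GMr/d³
   = 2 × (6.674 × 10⁻¹¹) × (2.16 × 10²⁴) × (1.39 × 10⁶) / (2.63 × 10⁸)³
   = 2.20 × 10⁻⁵ m/s²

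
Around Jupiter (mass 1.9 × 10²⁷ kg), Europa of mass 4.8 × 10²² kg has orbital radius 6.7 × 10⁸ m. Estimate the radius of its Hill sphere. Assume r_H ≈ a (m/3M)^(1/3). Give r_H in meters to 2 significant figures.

r_H ≈ a (m/3M)^(1/3)
    = (6.7 × 10⁸) × (4.8 × 10²² / (3 × 1.9 × 10²⁷))^(1/3)
    = 1.4 × 10⁷ m

1.4 × 10⁷ m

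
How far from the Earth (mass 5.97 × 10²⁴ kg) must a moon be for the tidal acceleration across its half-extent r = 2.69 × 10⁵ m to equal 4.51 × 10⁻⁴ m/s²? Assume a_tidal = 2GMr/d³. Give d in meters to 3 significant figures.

2GMr/d³ = a_tidal  ⇒  d = (2GMr / a_tidal)^(1/3)
d = (2 × 6.674×10⁻¹¹ × (5.97 × 10²⁴) × (2.69 × 10⁵) / (4.51 × 10⁻⁴))^(1/3)
  = 7.80 × 10⁷ m

7.80 × 10⁷ m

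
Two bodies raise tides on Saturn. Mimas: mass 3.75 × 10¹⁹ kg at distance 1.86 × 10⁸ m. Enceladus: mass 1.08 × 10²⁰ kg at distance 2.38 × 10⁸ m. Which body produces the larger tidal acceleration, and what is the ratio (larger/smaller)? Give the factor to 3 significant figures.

Enceladus, by a factor of ≈ 1.37

The tide-raising term goes as M/d³ (the gradient of a 1/d² field).
Mimas: (3.75 × 10¹⁹) / (1.86 × 10⁸)³ = 5.828 × 10⁻⁶
Enceladus: (1.08 × 10²⁰) / (2.38 × 10⁸)³ = 8.011 × 10⁻⁶
Ratio (larger/smaller) = 1.37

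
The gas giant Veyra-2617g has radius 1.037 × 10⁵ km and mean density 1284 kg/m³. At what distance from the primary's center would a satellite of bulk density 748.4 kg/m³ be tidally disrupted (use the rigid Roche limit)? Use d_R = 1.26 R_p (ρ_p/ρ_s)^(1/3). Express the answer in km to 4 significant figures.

1.564 × 10⁵ km

d_R = 1.26 × 1.037 × 10⁵ km × (1284/748.4)^(1/3)
    = 1.564 × 10⁵ km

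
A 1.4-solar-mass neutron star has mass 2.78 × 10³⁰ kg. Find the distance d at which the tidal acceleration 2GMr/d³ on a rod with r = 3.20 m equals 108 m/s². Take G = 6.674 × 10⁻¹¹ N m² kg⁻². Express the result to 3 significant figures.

2GMr/d³ = a_tidal  ⇒  d = (2GMr / a_tidal)^(1/3)
d = (2 × 6.674×10⁻¹¹ × (2.78 × 10³⁰) × (3.20) / (108))^(1/3)
  = 2.22 × 10⁶ m

2.22 × 10⁶ m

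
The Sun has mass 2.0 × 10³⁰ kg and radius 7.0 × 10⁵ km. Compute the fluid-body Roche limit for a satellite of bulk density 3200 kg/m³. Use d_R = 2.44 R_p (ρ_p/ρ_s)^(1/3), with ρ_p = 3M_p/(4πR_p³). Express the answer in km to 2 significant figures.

ρ_p = 3M_p/(4πR_p³) = 3 × (2.0 × 10³⁰) / (4π × (7.0 × 10⁸ m)³) = 1400 kg/m³
d_R = 2.44 × 7.0 × 10⁵ km × (1400/3200)^(1/3)
    = 1.3 × 10⁶ km

1.3 × 10⁶ km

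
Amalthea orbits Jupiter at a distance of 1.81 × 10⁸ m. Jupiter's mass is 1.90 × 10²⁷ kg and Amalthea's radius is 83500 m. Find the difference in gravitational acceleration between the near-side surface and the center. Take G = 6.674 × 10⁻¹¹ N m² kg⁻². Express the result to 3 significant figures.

Δa = 2GMr/d³
   = 2 × (6.674 × 10⁻¹¹) × (1.90 × 10²⁷) × (83500) / (1.81 × 10⁸)³
   = 3.57 × 10⁻³ m/s²

3.57 × 10⁻³ m/s²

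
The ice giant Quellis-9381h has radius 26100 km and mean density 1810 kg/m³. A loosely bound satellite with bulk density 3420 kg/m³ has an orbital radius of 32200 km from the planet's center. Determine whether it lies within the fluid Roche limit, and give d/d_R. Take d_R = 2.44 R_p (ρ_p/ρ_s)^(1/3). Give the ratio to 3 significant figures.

d_R = 2.44 × (26100 km) × (1810/3420)^(1/3) = 51510 km
d/d_R = (32200) / (51510) = 0.625
Since d/d_R < 1, the body is inside the Roche limit.

inside; d/d_R ≈ 0.625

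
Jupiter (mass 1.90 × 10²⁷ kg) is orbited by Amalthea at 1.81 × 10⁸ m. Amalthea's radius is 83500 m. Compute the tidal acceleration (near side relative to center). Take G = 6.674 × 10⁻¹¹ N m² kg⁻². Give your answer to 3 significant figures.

Δa = 2GMr/d³
   = 2 × (6.674 × 10⁻¹¹) × (1.90 × 10²⁷) × (83500) / (1.81 × 10⁸)³
   = 3.57 × 10⁻³ m/s²

3.57 × 10⁻³ m/s²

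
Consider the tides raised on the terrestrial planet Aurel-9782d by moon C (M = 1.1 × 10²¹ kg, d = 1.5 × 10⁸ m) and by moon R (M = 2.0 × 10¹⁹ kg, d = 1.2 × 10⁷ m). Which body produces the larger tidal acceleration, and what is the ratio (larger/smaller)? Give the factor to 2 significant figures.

The tide-raising term goes as M/d³ (the gradient of a 1/d² field).
Moon C: (1.1 × 10²¹) / (1.5 × 10⁸)³ = 3.259 × 10⁻⁴
Moon R: (2.0 × 10¹⁹) / (1.2 × 10⁷)³ = 1.157 × 10⁻²
Ratio (larger/smaller) = 36

Moon R, by a factor of ≈ 36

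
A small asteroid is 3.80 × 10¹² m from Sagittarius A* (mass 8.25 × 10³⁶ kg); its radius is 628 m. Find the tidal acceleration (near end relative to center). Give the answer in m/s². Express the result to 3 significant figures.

Δg = 2GMr/d³
   = 2 × (6.674 × 10⁻¹¹) × (8.25 × 10³⁶) × (628) / (3.80 × 10¹²)³
   = 1.26 × 10⁻⁸ m/s²

1.26 × 10⁻⁸ m/s²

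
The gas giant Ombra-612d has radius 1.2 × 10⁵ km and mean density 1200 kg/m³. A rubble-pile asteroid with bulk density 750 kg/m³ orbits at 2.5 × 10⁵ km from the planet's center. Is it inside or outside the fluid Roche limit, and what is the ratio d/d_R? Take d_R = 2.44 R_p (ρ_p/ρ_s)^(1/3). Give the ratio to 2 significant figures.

inside; d/d_R ≈ 0.73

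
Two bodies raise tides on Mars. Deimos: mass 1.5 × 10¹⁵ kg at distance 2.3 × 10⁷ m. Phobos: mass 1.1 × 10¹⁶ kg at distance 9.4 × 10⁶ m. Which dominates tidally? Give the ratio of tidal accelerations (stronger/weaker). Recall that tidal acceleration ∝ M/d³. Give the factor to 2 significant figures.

The tide-raising term goes as M/d³ (the gradient of a 1/d² field).
Deimos: (1.5 × 10¹⁵) / (2.3 × 10⁷)³ = 1.233 × 10⁻⁷
Phobos: (1.1 × 10¹⁶) / (9.4 × 10⁶)³ = 1.324 × 10⁻⁵
Ratio (larger/smaller) = 110

Phobos, by a factor of ≈ 110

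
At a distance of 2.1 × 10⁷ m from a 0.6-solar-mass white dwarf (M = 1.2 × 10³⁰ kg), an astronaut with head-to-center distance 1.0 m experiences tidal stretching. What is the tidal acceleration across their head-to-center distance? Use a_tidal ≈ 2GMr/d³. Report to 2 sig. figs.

1.7 × 10⁻² m/s²

Since r ≪ d, expand the inverse-square field across one radius to get the leading 2GMr/d³ term.
a_tidal = 2GMr/d³
        = 2 × (6.674 × 10⁻¹¹) × (1.2 × 10³⁰) × (1.0) / (2.1 × 10⁷)³
        = 1.7 × 10⁻² m/s²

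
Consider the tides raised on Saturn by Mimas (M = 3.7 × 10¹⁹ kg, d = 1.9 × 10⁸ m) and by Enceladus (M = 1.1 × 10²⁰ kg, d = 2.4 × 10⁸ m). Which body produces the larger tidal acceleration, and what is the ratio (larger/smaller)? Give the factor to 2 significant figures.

Enceladus, by a factor of ≈ 1.5

Tidal acceleration ∝ M/d³, so compare M/d³ for each.
Mimas: (3.7 × 10¹⁹) / (1.9 × 10⁸)³ = 5.394 × 10⁻⁶
Enceladus: (1.1 × 10²⁰) / (2.4 × 10⁸)³ = 7.957 × 10⁻⁶
Ratio (larger/smaller) = 1.5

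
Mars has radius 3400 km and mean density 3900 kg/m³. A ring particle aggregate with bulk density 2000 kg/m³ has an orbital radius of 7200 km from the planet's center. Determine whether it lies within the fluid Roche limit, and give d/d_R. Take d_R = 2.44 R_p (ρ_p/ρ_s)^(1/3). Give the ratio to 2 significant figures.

d_R = 2.44 × (3400 km) × (3900/2000)^(1/3) = 10360 km
d/d_R = (7200) / (10360) = 0.69
Since d/d_R < 1, the body is inside the Roche limit.

inside; d/d_R ≈ 0.69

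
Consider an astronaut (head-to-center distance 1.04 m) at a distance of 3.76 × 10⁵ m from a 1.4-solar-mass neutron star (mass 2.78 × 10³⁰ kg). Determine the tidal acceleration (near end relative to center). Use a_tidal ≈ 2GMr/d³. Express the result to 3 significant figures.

7.26 × 10³ m/s²

Δg = 2GMr/d³
   = 2 × (6.674 × 10⁻¹¹) × (2.78 × 10³⁰) × (1.04) / (3.76 × 10⁵)³
   = 7.26 × 10³ m/s²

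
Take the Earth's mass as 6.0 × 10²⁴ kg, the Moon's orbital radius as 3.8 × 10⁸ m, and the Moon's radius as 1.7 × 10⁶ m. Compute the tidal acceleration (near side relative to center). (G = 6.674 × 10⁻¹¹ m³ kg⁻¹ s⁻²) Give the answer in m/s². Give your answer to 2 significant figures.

2.5 × 10⁻⁵ m/s²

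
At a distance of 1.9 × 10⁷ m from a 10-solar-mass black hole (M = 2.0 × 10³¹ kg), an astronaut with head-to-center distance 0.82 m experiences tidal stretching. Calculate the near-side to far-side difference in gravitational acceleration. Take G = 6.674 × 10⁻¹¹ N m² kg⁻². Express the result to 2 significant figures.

6.4 × 10⁻¹ m/s²

Δa = 4GMr/d³
   = 4 × (6.674 × 10⁻¹¹) × (2.0 × 10³¹) × (0.82) / (1.9 × 10⁷)³
   = 6.4 × 10⁻¹ m/s²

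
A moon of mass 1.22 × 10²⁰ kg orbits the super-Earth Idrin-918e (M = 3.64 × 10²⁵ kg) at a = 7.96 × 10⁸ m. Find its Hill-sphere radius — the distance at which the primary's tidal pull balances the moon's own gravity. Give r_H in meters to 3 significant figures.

8.26 × 10⁶ m

r_H ≈ a (m/3M)^(1/3)
    = (7.96 × 10⁸) × (1.22 × 10²⁰ / (3 × 3.64 × 10²⁵))^(1/3)
    = 8.26 × 10⁶ m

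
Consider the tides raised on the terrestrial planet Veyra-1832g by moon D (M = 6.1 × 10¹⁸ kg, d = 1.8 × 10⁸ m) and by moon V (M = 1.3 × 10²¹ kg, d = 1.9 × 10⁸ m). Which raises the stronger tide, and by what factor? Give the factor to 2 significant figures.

Moon V, by a factor of ≈ 180

Tidal acceleration ∝ M/d³, so compare M/d³ for each.
Moon D: (6.1 × 10¹⁸) / (1.8 × 10⁸)³ = 1.046 × 10⁻⁶
Moon V: (1.3 × 10²¹) / (1.9 × 10⁸)³ = 1.895 × 10⁻⁴
Ratio (larger/smaller) = 180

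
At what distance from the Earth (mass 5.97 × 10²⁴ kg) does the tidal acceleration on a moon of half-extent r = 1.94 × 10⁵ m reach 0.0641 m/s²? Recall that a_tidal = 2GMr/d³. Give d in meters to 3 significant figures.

2GMr/d³ = a_tidal  ⇒  d = (2GMr / a_tidal)^(1/3)
d = (2 × 6.674×10⁻¹¹ × (5.97 × 10²⁴) × (1.94 × 10⁵) / (0.0641))^(1/3)
  = 1.34 × 10⁷ m

1.34 × 10⁷ m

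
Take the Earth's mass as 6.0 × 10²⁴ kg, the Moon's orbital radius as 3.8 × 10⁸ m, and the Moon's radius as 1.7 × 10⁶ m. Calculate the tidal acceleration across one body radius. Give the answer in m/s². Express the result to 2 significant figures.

2.5 × 10⁻⁵ m/s²

Since r ≪ d, expand the inverse-square field across one radius to get the leading 2GMr/d³ term.
Δa = 2GMr/d³
   = 2 × (6.674 × 10⁻¹¹) × (6.0 × 10²⁴) × (1.7 × 10⁶) / (3.8 × 10⁸)³
   = 2.5 × 10⁻⁵ m/s²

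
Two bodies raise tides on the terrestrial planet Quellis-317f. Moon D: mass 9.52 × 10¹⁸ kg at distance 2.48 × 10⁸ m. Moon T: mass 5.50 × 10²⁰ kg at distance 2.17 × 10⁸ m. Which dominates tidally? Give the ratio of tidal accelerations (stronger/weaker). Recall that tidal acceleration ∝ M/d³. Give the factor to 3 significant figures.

Moon T, by a factor of ≈ 86.2

Tidal stretch scales as M/d³; compute that for each body.
Moon D: (9.52 × 10¹⁸) / (2.48 × 10⁸)³ = 6.241 × 10⁻⁷
Moon T: (5.50 × 10²⁰) / (2.17 × 10⁸)³ = 5.382 × 10⁻⁵
Ratio (larger/smaller) = 86.2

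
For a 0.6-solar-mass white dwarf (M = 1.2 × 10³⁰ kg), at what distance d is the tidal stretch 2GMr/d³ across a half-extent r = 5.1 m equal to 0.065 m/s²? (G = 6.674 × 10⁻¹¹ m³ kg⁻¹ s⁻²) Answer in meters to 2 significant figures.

2.3 × 10⁷ m

2GMr/d³ = a_tidal  ⇒  d = (2GMr / a_tidal)^(1/3)
d = (2 × 6.674×10⁻¹¹ × (1.2 × 10³⁰) × (5.1) / (0.065))^(1/3)
  = 2.3 × 10⁷ m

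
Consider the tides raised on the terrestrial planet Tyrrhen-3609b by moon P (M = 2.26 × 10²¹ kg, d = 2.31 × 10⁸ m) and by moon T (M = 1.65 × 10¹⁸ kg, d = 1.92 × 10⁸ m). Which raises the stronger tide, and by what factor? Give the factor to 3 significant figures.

Moon P, by a factor of ≈ 786

Tidal acceleration ∝ M/d³, so compare M/d³ for each.
Moon P: (2.26 × 10²¹) / (2.31 × 10⁸)³ = 1.833 × 10⁻⁴
Moon T: (1.65 × 10¹⁸) / (1.92 × 10⁸)³ = 2.331 × 10⁻⁷
Ratio (larger/smaller) = 786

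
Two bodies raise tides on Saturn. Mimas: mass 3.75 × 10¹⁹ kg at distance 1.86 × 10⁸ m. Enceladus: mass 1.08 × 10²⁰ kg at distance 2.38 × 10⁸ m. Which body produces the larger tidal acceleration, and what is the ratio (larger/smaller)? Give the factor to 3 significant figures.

Tidal acceleration ∝ M/d³, so compare M/d³ for each.
Mimas: (3.75 × 10¹⁹) / (1.86 × 10⁸)³ = 5.828 × 10⁻⁶
Enceladus: (1.08 × 10²⁰) / (2.38 × 10⁸)³ = 8.011 × 10⁻⁶
Ratio (larger/smaller) = 1.37

Enceladus, by a factor of ≈ 1.37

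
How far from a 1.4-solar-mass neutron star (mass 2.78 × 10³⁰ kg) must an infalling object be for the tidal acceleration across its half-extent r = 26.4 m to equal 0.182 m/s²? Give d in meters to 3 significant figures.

3.78 × 10⁷ m

2GMr/d³ = a_tidal  ⇒  d = (2GMr / a_tidal)^(1/3)
d = (2 × 6.674×10⁻¹¹ × (2.78 × 10³⁰) × (26.4) / (0.182))^(1/3)
  = 3.78 × 10⁷ m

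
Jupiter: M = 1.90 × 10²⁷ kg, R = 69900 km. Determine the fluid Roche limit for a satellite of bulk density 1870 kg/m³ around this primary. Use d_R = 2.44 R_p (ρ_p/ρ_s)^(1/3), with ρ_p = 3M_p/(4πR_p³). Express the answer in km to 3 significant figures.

1.52 × 10⁵ km

ρ_p = 3M_p/(4πR_p³) = 3 × (1.90 × 10²⁷) / (4π × (6.99 × 10⁷ m)³) = 1330 kg/m³
d_R = 2.44 × 69900 km × (1330/1870)^(1/3)
    = 1.52 × 10⁵ km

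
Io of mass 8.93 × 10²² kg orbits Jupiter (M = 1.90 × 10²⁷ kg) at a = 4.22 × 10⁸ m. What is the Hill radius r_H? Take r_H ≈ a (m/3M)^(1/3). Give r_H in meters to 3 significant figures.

1.06 × 10⁷ m

r_H ≈ a (m/3M)^(1/3)
    = (4.22 × 10⁸) × (8.93 × 10²² / (3 × 1.90 × 10²⁷))^(1/3)
    = 1.06 × 10⁷ m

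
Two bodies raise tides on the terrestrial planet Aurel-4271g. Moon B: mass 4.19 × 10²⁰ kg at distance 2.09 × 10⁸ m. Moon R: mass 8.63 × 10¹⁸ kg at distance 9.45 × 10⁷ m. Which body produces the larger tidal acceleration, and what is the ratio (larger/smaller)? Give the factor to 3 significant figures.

Moon B, by a factor of ≈ 4.49

The tide-raising term goes as M/d³ (the gradient of a 1/d² field).
Moon B: (4.19 × 10²⁰) / (2.09 × 10⁸)³ = 4.590 × 10⁻⁵
Moon R: (8.63 × 10¹⁸) / (9.45 × 10⁷)³ = 1.023 × 10⁻⁵
Ratio (larger/smaller) = 4.49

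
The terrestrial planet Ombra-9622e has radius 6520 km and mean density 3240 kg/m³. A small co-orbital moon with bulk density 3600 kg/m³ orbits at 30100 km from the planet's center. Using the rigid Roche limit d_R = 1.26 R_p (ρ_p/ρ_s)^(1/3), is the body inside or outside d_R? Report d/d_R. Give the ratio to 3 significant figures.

outside; d/d_R ≈ 3.79

d_R = 1.26 × (6520 km) × (3240/3600)^(1/3) = 7932 km
d/d_R = (30100) / (7932) = 3.79
Since d/d_R > 1, the body is outside the Roche limit.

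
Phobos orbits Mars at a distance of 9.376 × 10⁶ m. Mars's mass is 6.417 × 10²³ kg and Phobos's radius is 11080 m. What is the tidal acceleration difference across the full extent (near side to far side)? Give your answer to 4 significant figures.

2.303 × 10⁻³ m/s²

a_tidal = 4GMr/d³
        = 4 × (6.674 × 10⁻¹¹) × (6.417 × 10²³) × (11080) / (9.376 × 10⁶)³
        = 2.303 × 10⁻³ m/s²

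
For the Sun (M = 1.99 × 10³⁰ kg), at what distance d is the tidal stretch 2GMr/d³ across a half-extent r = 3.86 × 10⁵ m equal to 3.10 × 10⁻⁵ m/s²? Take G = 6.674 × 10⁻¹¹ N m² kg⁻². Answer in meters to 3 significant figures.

2GMr/d³ = a_tidal  ⇒  d = (2GMr / a_tidal)^(1/3)
d = (2 × 6.674×10⁻¹¹ × (1.99 × 10³⁰) × (3.86 × 10⁵) / (3.10 × 10⁻⁵))^(1/3)
  = 1.49 × 10¹⁰ m

1.49 × 10¹⁰ m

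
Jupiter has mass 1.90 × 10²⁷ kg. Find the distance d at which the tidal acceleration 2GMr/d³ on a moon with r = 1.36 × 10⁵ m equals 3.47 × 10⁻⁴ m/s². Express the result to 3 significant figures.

2GMr/d³ = a_tidal  ⇒  d = (2GMr / a_tidal)^(1/3)
d = (2 × 6.674×10⁻¹¹ × (1.90 × 10²⁷) × (1.36 × 10⁵) / (3.47 × 10⁻⁴))^(1/3)
  = 4.63 × 10⁸ m

4.63 × 10⁸ m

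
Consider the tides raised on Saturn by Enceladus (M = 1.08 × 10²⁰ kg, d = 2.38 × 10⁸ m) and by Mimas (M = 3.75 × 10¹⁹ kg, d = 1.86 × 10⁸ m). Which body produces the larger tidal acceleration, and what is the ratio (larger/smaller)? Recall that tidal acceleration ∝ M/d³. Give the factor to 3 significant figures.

Enceladus, by a factor of ≈ 1.37

Compare M/d³ for the two perturbers:
Enceladus: (1.08 × 10²⁰) / (2.38 × 10⁸)³ = 8.011 × 10⁻⁶
Mimas: (3.75 × 10¹⁹) / (1.86 × 10⁸)³ = 5.828 × 10⁻⁶
Ratio (larger/smaller) = 1.37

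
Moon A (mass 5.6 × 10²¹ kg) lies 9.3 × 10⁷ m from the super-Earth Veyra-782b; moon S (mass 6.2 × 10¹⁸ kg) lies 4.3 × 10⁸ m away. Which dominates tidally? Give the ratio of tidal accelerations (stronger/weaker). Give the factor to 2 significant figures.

Tidal acceleration ∝ M/d³, so compare M/d³ for each.
Moon A: (5.6 × 10²¹) / (9.3 × 10⁷)³ = 6.962 × 10⁻³
Moon S: (6.2 × 10¹⁸) / (4.3 × 10⁸)³ = 7.798 × 10⁻⁸
Ratio (larger/smaller) = 89000

Moon A, by a factor of ≈ 89000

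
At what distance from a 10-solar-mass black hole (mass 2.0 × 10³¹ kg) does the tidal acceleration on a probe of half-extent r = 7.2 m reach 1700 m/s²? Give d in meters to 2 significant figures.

2GMr/d³ = a_tidal  ⇒  d = (2GMr / a_tidal)^(1/3)
d = (2 × 6.674×10⁻¹¹ × (2.0 × 10³¹) × (7.2) / (1700))^(1/3)
  = 2.2 × 10⁶ m

2.2 × 10⁶ m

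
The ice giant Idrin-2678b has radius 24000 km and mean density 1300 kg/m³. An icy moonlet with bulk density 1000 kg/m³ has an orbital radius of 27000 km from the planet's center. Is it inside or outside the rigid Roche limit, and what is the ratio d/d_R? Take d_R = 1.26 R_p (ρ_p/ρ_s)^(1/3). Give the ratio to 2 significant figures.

d_R = 1.26 × (24000 km) × (1300/1000)^(1/3) = 33000 km
d/d_R = (27000) / (33000) = 0.82
Since d/d_R < 1, the body is inside the Roche limit.

inside; d/d_R ≈ 0.82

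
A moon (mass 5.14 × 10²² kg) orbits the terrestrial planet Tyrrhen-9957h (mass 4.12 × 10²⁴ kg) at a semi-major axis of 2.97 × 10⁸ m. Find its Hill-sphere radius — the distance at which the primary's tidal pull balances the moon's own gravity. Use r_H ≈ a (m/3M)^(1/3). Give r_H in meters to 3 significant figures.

4.78 × 10⁷ m

r_H ≈ a (m/3M)^(1/3)
    = (2.97 × 10⁸) × (5.14 × 10²² / (3 × 4.12 × 10²⁴))^(1/3)
    = 4.78 × 10⁷ m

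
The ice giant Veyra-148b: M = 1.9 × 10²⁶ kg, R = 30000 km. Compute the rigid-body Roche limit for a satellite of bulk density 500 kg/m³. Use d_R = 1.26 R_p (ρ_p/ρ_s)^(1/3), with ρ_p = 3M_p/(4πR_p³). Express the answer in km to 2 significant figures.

57000 km

ρ_p = 3M_p/(4πR_p³) = 3 × (1.9 × 10²⁶) / (4π × (3.0 × 10⁷ m)³) = 1700 kg/m³
d_R = 1.26 × 30000 km × (1700/500)^(1/3)
    = 57000 km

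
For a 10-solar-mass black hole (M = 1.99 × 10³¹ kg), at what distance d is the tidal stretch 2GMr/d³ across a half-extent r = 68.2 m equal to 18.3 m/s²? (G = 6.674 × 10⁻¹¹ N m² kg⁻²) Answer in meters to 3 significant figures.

2GMr/d³ = a_tidal  ⇒  d = (2GMr / a_tidal)^(1/3)
d = (2 × 6.674×10⁻¹¹ × (1.99 × 10³¹) × (68.2) / (18.3))^(1/3)
  = 2.15 × 10⁷ m

2.15 × 10⁷ m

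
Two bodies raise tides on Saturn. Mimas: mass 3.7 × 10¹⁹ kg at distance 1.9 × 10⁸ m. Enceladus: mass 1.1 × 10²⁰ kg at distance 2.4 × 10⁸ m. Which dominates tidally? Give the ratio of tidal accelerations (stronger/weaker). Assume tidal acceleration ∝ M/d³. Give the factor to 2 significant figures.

Enceladus, by a factor of ≈ 1.5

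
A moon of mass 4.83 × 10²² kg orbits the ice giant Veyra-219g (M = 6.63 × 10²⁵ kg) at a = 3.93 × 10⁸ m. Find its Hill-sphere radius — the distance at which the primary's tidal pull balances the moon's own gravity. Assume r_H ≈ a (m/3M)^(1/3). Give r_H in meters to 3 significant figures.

r_H ≈ a (m/3M)^(1/3)
    = (3.93 × 10⁸) × (4.83 × 10²² / (3 × 6.63 × 10²⁵))^(1/3)
    = 2.45 × 10⁷ m

2.45 × 10⁷ m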